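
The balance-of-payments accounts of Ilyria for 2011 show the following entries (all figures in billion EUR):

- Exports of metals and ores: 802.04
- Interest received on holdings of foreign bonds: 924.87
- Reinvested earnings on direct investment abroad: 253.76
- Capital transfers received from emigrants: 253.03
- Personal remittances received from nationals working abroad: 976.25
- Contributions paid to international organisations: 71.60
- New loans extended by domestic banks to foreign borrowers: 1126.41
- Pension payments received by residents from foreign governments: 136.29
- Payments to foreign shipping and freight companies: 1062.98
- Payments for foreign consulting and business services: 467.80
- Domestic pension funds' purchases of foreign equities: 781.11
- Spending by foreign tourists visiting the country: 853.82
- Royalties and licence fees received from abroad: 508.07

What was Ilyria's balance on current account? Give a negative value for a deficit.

2852.72

Goods: 802.04
Services: 508.07 - 1062.98 - 467.80 + 853.82 = -168.89
Primary income: 924.87 + 253.76 = 1178.63
Secondary income: 136.29 - 71.60 + 976.25 = 1040.94
Current account = 802.04 + (-168.89) + 1178.63 + 1040.94 = 2852.72
(Excluded from the current account — capital account: capital transfers received from emigrants 253.03; financial account: new loans extended by domestic banks to foreign borrowers 1126.41, domestic pension funds' purchases of foreign equities 781.11.)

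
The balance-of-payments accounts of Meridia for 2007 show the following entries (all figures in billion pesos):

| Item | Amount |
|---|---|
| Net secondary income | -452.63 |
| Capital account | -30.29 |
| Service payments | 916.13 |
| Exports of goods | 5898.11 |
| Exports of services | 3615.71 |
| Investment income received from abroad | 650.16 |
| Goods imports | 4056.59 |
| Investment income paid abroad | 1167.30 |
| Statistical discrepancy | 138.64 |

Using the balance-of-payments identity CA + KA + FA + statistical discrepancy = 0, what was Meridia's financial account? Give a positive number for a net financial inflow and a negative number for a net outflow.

Goods balance = 5898.11 - 4056.59 = 1841.52
Services balance = 3615.71 - 916.13 = 2699.58
Trade balance (goods + services) = 1841.52 + 2699.58 = 4541.10
Net primary income = 650.16 - 1167.30 = -517.14
Net secondary income = -452.63
Current account = 4541.10 + (-517.14) + (-452.63) = 3571.33
Financial account = -(3571.33 + (-30.29) + 138.64) = -3679.68

-3679.68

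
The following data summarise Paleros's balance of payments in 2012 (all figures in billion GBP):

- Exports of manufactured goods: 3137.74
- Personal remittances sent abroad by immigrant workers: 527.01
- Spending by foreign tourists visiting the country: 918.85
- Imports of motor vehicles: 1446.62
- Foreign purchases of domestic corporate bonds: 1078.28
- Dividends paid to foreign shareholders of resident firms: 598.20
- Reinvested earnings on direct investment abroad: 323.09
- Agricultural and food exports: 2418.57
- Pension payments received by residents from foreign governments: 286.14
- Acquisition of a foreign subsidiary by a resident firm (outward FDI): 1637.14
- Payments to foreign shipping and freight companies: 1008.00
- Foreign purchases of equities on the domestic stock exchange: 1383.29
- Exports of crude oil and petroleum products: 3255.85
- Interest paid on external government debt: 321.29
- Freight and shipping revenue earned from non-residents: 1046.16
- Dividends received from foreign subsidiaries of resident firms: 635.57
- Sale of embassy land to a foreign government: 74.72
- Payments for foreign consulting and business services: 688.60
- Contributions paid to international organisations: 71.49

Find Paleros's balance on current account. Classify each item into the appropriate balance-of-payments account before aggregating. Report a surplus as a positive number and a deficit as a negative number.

7360.76

Goods: 3137.74 - 1446.62 + 3255.85 + 2418.57 = 7365.54
Services: -1008.00 - 688.60 + 1046.16 + 918.85 = 268.41
Primary income: -321.29 - 598.20 + 323.09 + 635.57 = 39.17
Secondary income: -527.01 + 286.14 - 71.49 = -312.36
Current account = 7365.54 + 268.41 + 39.17 + (-312.36) = 7360.76
(Excluded from the current account — financial account: foreign purchases of domestic corporate bonds 1078.28, acquisition of a foreign subsidiary by a resident firm (outward FDI) 1637.14, foreign purchases of equities on the domestic stock exchange 1383.29; capital account: sale of embassy land to a foreign government 74.72.)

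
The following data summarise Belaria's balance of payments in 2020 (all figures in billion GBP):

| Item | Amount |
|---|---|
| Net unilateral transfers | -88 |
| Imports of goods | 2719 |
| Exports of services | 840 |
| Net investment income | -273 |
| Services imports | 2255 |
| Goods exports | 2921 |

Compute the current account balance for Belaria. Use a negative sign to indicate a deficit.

Goods balance = 2921 - 2719 = 202
Services balance = 840 - 2255 = -1415
Trade balance (goods + services) = 202 + (-1415) = -1213
Net primary income = -273
Net secondary income = -88
Current account = -1213 + (-273) + (-88) = -1574

-1574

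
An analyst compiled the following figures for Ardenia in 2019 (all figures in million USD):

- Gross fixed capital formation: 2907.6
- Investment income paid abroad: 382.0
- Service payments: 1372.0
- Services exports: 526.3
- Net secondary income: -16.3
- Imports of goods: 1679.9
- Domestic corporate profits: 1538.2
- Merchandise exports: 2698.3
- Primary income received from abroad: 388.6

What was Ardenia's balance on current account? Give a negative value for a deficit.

Goods balance = 2698.3 - 1679.9 = 1018.4
Services balance = 526.3 - 1372.0 = -845.7
Trade balance (goods + services) = 1018.4 + (-845.7) = 172.7
Net primary income = 388.6 - 382.0 = 6.6
Net secondary income = -16.3
Current account = 172.7 + 6.6 + (-16.3) = 163.0

163.0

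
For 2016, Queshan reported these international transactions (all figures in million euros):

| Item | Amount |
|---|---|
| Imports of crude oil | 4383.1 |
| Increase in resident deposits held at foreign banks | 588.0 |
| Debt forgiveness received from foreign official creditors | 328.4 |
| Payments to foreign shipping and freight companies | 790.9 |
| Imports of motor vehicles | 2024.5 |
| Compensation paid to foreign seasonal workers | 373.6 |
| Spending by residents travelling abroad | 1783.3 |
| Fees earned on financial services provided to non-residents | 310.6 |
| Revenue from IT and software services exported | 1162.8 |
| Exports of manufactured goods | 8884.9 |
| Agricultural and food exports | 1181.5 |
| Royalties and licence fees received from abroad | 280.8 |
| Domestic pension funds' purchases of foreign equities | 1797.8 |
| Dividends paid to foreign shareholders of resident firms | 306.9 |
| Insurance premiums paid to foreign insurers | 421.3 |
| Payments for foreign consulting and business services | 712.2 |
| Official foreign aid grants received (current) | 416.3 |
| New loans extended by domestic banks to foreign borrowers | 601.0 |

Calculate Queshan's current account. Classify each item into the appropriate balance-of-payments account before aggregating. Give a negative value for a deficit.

1441.1

Goods: 1181.5 - 4383.1 - 2024.5 + 8884.9 = 3658.8
Services: 1162.8 - 712.2 - 790.9 - 1783.3 + 310.6 - 421.3 + 280.8 = -1953.5
Primary income: -373.6 - 306.9 = -680.5
Secondary income: 416.3
Current account = 3658.8 + (-1953.5) + (-680.5) + 416.3 = 1441.1
(Excluded from the current account — financial account: increase in resident deposits held at foreign banks 588.0, domestic pension funds' purchases of foreign equities 1797.8, new loans extended by domestic banks to foreign borrowers 601.0; capital account: debt forgiveness received from foreign official creditors 328.4.)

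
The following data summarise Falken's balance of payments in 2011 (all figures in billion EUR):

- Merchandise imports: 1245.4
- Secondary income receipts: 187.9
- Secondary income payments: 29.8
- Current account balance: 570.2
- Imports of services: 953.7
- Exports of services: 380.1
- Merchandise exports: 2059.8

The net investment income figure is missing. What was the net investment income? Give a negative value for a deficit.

Current account = goods balance + services balance + net primary income + net secondary income
Sum of the known components = 398.9
Net investment income = CA - (known components) = 570.2 - 398.9 = 171.3

171.3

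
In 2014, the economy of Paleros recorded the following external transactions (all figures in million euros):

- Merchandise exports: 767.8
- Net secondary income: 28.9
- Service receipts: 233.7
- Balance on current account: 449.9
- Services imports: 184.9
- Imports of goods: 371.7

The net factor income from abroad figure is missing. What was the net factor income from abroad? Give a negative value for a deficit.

Current account = goods balance + services balance + net primary income + net secondary income
Sum of the known components = 473.8
Net factor income from abroad = CA - (known components) = 449.9 - 473.8 = -23.9

-23.9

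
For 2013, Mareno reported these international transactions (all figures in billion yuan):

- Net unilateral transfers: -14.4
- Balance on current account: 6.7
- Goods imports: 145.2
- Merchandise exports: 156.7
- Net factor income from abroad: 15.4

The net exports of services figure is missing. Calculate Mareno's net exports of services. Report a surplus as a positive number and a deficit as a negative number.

Current account = goods balance + services balance + net primary income + net secondary income
Sum of the known components = 12.5
Net exports of services = CA - (known components) = 6.7 - 12.5 = -5.8

-5.8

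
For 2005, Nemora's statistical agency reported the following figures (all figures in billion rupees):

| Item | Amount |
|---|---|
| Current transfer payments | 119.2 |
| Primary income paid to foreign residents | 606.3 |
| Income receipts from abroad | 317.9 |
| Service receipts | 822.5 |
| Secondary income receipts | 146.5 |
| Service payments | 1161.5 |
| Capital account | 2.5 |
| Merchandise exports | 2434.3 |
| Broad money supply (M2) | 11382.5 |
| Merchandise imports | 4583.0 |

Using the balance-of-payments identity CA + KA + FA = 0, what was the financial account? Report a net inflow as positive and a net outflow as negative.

Goods balance = 2434.3 - 4583.0 = -2148.7
Services balance = 822.5 - 1161.5 = -339.0
Trade balance (goods + services) = -2148.7 + (-339.0) = -2487.7
Net primary income = 317.9 - 606.3 = -288.4
Net secondary income = 146.5 - 119.2 = 27.3
Current account = -2487.7 + (-288.4) + 27.3 = -2748.8
Financial account = -(-2748.8 + 2.5) = 2746.3

2746.3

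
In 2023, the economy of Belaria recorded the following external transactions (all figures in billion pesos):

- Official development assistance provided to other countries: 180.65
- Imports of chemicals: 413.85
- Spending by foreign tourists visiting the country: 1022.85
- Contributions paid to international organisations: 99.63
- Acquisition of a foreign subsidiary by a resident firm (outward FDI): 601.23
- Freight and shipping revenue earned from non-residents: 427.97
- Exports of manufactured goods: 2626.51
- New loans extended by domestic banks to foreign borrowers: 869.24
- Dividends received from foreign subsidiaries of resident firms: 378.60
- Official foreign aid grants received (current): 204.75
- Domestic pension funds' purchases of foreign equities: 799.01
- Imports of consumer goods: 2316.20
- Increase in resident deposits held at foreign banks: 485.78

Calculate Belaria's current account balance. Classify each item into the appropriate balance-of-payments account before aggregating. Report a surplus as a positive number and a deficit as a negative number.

1650.35

Goods: -2316.20 - 413.85 + 2626.51 = -103.54
Services: 1022.85 + 427.97 = 1450.82
Primary income: 378.60
Secondary income: -180.65 + 204.75 - 99.63 = -75.53
Current account = (-103.54) + 1450.82 + 378.60 + (-75.53) = 1650.35
(Excluded from the current account — financial account: acquisition of a foreign subsidiary by a resident firm (outward FDI) 601.23, new loans extended by domestic banks to foreign borrowers 869.24, domestic pension funds' purchases of foreign equities 799.01, increase in resident deposits held at foreign banks 485.78.)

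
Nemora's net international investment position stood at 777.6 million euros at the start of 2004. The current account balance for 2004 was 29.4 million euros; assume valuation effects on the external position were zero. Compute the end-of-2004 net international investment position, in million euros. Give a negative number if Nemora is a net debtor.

With no valuation effects, change in NIIP = current account = 29.4
End-of-year NIIP = 777.6 + 29.4 = 807.0

807.0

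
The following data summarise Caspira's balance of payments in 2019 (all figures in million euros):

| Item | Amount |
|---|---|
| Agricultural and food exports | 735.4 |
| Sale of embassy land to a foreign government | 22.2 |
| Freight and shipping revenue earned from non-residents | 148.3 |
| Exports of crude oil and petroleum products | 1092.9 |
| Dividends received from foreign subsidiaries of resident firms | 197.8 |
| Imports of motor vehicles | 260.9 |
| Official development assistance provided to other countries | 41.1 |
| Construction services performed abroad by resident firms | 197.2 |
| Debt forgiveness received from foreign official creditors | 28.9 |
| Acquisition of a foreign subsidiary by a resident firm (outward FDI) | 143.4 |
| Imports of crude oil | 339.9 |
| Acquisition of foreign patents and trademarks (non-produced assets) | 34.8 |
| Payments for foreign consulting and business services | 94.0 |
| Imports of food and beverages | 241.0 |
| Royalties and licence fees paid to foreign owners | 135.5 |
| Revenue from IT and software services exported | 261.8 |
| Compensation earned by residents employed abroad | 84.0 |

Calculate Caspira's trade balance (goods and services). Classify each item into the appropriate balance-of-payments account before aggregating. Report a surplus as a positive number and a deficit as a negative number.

1364.3

Goods: -260.9 + 735.4 - 241.0 - 339.9 + 1092.9 = 986.5
Services: 197.2 - 135.5 - 94.0 + 148.3 + 261.8 = 377.8
Trade balance = 986.5 + 377.8 = 1364.3
(Excluded from the trade balance — capital account: sale of embassy land to a foreign government 22.2, debt forgiveness received from foreign official creditors 28.9, acquisition of foreign patents and trademarks (non-produced assets) 34.8; primary income: dividends received from foreign subsidiaries of resident firms 197.8, compensation earned by residents employed abroad 84.0; secondary income: official development assistance provided to other countries 41.1; financial account: acquisition of a foreign subsidiary by a resident firm (outward FDI) 143.4.)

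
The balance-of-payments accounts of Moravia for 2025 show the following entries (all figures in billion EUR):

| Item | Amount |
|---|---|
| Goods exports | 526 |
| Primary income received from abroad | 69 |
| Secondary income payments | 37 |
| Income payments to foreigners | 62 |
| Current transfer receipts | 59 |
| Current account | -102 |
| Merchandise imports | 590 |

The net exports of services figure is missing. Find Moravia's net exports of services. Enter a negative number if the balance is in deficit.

Current account = goods balance + services balance + net primary income + net secondary income
Sum of the known components = -35
Net exports of services = CA - (known components) = -102 - (-35) = -67

-67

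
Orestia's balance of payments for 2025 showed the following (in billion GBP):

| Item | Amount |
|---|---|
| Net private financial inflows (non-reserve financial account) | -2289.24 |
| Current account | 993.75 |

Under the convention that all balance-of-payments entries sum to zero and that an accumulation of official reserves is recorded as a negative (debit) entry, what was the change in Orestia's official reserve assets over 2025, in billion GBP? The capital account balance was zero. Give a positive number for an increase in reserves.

Official reserve transactions balance = -(993.75 + (-2289.24)) = 1295.49
An accumulation of reserves is recorded as a debit (negative entry), so the change in the stock of reserves is the negative of that balance.
Change in official reserves = -(1295.49) = -1295.49

-1295.49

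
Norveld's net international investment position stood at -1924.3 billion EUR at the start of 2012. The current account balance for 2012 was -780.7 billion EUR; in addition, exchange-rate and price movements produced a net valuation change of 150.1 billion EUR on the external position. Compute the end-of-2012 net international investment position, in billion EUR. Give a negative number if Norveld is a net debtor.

Change in NIIP = current account + net valuation change = -780.7 + 150.1 = -630.6
End-of-year NIIP = -1924.3 + (-630.6) = -2554.9

-2554.9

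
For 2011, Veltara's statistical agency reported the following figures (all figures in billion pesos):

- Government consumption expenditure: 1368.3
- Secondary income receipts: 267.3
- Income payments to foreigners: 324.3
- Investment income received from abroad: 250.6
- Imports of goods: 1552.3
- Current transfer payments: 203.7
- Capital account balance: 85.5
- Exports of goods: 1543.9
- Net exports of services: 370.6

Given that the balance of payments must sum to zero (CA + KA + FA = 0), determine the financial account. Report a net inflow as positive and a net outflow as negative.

Goods balance = 1543.9 - 1552.3 = -8.4
Services balance = 370.6
Trade balance (goods + services) = -8.4 + 370.6 = 362.2
Net primary income = 250.6 - 324.3 = -73.7
Net secondary income = 267.3 - 203.7 = 63.6
Current account = 362.2 + (-73.7) + 63.6 = 352.1
Financial account = -(352.1 + 85.5) = -437.6

-437.6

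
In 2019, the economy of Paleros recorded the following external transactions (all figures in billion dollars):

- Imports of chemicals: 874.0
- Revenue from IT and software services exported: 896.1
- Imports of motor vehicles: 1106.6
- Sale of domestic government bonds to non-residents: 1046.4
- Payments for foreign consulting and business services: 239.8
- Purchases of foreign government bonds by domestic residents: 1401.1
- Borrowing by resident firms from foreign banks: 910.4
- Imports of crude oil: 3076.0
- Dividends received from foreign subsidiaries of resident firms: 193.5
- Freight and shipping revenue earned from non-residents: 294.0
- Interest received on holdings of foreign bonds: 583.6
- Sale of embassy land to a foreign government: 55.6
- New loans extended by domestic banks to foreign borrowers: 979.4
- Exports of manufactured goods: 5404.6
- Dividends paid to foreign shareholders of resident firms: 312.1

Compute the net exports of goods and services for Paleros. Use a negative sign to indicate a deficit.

1298.3

Goods: 5404.6 - 3076.0 - 1106.6 - 874.0 = 348.0
Services: 896.1 - 239.8 + 294.0 = 950.3
Trade balance = 348.0 + 950.3 = 1298.3
(Excluded from the trade balance — financial account: sale of domestic government bonds to non-residents 1046.4, purchases of foreign government bonds by domestic residents 1401.1, borrowing by resident firms from foreign banks 910.4, new loans extended by domestic banks to foreign borrowers 979.4; primary income: dividends received from foreign subsidiaries of resident firms 193.5, interest received on holdings of foreign bonds 583.6, dividends paid to foreign shareholders of resident firms 312.1; capital account: sale of embassy land to a foreign government 55.6.)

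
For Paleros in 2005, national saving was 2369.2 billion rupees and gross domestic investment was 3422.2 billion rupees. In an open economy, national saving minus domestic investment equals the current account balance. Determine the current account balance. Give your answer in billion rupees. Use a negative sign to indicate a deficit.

CA = S - I = 2369.2 - 3422.2 = -1053.0

-1053.0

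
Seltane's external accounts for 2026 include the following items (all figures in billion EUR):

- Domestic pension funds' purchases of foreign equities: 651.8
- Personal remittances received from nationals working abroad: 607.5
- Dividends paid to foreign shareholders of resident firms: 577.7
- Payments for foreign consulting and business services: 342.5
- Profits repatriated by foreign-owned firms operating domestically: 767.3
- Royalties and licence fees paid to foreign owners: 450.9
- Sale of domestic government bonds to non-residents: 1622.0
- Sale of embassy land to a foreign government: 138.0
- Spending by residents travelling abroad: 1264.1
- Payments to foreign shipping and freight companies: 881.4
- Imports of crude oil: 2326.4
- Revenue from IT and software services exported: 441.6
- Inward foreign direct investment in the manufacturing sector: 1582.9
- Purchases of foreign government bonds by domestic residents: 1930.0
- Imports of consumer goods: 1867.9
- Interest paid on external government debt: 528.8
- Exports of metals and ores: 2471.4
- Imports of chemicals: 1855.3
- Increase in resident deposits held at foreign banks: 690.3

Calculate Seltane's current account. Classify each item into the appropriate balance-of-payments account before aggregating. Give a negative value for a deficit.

Goods: 2471.4 - 1867.9 - 1855.3 - 2326.4 = -3578.2
Services: -881.4 - 1264.1 - 450.9 - 342.5 + 441.6 = -2497.3
Primary income: -767.3 - 577.7 - 528.8 = -1873.8
Secondary income: 607.5
Current account = (-3578.2) + (-2497.3) + (-1873.8) + 607.5 = -7341.8
(Excluded from the current account — financial account: domestic pension funds' purchases of foreign equities 651.8, sale of domestic government bonds to non-residents 1622.0, inward foreign direct investment in the manufacturing sector 1582.9, purchases of foreign government bonds by domestic residents 1930.0, increase in resident deposits held at foreign banks 690.3; capital account: sale of embassy land to a foreign government 138.0.)

-7341.8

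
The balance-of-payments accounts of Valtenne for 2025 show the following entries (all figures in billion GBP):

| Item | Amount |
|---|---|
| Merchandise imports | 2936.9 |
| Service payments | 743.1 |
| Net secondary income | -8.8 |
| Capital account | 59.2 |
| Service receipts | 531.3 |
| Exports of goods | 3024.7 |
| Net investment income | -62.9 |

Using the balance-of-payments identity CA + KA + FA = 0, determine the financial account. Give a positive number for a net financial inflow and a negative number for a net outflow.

Goods balance = 3024.7 - 2936.9 = 87.8
Services balance = 531.3 - 743.1 = -211.8
Trade balance (goods + services) = 87.8 + (-211.8) = -124.0
Net primary income = -62.9
Net secondary income = -8.8
Current account = -124.0 + (-62.9) + (-8.8) = -195.7
Financial account = -(-195.7 + 59.2) = 136.5

136.5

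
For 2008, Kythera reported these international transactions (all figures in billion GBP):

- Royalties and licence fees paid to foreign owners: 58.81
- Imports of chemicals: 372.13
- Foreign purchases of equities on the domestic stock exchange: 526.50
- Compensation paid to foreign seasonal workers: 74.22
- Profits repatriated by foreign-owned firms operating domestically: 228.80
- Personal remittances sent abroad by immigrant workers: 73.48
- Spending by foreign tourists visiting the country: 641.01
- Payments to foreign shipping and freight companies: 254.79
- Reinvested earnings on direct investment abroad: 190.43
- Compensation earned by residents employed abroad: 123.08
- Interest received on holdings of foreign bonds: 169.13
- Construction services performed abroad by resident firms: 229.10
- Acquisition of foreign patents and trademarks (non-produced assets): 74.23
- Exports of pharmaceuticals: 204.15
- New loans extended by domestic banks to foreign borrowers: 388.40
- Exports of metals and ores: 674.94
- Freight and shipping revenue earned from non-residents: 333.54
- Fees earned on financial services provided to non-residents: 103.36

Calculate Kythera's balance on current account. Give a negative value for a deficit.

1606.51

Goods: 674.94 + 204.15 - 372.13 = 506.96
Services: 103.36 + 333.54 - 58.81 - 254.79 + 641.01 + 229.10 = 993.41
Primary income: 190.43 + 169.13 + 123.08 - 74.22 - 228.80 = 179.62
Secondary income: -73.48
Current account = 506.96 + 993.41 + 179.62 + (-73.48) = 1606.51
(Excluded from the current account — financial account: foreign purchases of equities on the domestic stock exchange 526.50, new loans extended by domestic banks to foreign borrowers 388.40; capital account: acquisition of foreign patents and trademarks (non-produced assets) 74.23.)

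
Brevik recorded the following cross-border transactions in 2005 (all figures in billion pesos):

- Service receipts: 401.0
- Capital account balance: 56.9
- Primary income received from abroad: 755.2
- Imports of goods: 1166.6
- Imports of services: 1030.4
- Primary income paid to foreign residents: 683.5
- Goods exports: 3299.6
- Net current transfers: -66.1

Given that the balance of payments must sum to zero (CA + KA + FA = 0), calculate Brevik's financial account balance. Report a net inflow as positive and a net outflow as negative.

Goods balance = 3299.6 - 1166.6 = 2133.0
Services balance = 401.0 - 1030.4 = -629.4
Trade balance (goods + services) = 2133.0 + (-629.4) = 1503.6
Net primary income = 755.2 - 683.5 = 71.7
Net secondary income = -66.1
Current account = 1503.6 + 71.7 + (-66.1) = 1509.2
Financial account = -(1509.2 + 56.9) = -1566.1

-1566.1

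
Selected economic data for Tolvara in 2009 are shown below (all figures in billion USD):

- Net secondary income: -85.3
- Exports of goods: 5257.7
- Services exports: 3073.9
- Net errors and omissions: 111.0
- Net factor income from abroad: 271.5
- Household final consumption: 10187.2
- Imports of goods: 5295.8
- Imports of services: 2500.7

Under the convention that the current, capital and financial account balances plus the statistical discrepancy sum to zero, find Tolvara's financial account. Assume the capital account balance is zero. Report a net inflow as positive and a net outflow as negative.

Goods balance = 5257.7 - 5295.8 = -38.1
Services balance = 3073.9 - 2500.7 = 573.2
Trade balance (goods + services) = -38.1 + 573.2 = 535.1
Net primary income = 271.5
Net secondary income = -85.3
Current account = 535.1 + 271.5 + (-85.3) = 721.3
Financial account = -(721.3 + 111.0) = -832.3

-832.3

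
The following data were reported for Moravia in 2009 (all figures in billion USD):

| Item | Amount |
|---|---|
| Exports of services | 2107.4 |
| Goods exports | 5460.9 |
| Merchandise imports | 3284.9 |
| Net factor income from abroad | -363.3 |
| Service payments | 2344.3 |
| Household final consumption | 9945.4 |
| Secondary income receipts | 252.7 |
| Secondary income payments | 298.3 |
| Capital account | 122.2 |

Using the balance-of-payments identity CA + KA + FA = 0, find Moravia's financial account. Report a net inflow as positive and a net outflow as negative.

-1652.4

Goods balance = 5460.9 - 3284.9 = 2176.0
Services balance = 2107.4 - 2344.3 = -236.9
Trade balance (goods + services) = 2176.0 + (-236.9) = 1939.1
Net primary income = -363.3
Net secondary income = 252.7 - 298.3 = -45.6
Current account = 1939.1 + (-363.3) + (-45.6) = 1530.2
Financial account = -(1530.2 + 122.2) = -1652.4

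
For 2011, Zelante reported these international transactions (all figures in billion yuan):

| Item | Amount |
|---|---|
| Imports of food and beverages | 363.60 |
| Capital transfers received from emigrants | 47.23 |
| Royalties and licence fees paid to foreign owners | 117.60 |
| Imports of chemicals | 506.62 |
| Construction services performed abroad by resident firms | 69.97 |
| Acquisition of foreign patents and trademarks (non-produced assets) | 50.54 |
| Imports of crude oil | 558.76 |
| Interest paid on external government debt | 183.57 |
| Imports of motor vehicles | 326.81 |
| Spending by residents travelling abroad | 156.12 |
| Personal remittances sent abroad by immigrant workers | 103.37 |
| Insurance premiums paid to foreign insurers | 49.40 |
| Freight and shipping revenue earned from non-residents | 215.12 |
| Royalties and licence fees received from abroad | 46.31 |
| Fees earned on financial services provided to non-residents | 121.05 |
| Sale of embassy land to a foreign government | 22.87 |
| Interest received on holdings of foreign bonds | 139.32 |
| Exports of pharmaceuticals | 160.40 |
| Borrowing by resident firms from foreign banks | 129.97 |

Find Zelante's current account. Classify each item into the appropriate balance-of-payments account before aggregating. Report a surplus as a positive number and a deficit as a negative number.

-1613.68

Goods: 160.40 - 326.81 - 506.62 - 558.76 - 363.60 = -1595.39
Services: 215.12 - 49.40 + 69.97 - 156.12 + 46.31 + 121.05 - 117.60 = 129.33
Primary income: -183.57 + 139.32 = -44.25
Secondary income: -103.37
Current account = (-1595.39) + 129.33 + (-44.25) + (-103.37) = -1613.68
(Excluded from the current account — capital account: capital transfers received from emigrants 47.23, acquisition of foreign patents and trademarks (non-produced assets) 50.54, sale of embassy land to a foreign government 22.87; financial account: borrowing by resident firms from foreign banks 129.97.)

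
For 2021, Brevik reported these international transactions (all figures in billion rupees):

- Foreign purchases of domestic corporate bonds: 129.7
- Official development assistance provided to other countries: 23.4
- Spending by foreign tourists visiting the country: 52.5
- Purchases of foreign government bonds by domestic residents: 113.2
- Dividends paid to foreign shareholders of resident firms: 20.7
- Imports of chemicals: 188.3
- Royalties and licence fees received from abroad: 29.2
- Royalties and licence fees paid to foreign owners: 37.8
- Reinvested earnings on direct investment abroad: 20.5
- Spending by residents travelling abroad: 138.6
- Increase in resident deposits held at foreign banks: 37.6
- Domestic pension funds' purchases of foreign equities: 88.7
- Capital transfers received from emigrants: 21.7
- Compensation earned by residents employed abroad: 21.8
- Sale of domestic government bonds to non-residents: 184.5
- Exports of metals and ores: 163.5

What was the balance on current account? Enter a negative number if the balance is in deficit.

-121.3

Goods: -188.3 + 163.5 = -24.8
Services: -37.8 - 138.6 + 52.5 + 29.2 = -94.7
Primary income: 20.5 - 20.7 + 21.8 = 21.6
Secondary income: -23.4
Current account = (-24.8) + (-94.7) + 21.6 + (-23.4) = -121.3
(Excluded from the current account — financial account: foreign purchases of domestic corporate bonds 129.7, purchases of foreign government bonds by domestic residents 113.2, increase in resident deposits held at foreign banks 37.6, domestic pension funds' purchases of foreign equities 88.7, sale of domestic government bonds to non-residents 184.5; capital account: capital transfers received from emigrants 21.7.)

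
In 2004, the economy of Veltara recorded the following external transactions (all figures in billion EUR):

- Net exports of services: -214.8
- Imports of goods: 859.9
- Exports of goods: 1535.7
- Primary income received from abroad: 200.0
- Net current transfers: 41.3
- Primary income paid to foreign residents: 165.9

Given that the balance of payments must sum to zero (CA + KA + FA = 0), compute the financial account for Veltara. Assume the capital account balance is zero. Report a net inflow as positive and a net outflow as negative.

-536.4

Goods balance = 1535.7 - 859.9 = 675.8
Services balance = -214.8
Trade balance (goods + services) = 675.8 + (-214.8) = 461.0
Net primary income = 200.0 - 165.9 = 34.1
Net secondary income = 41.3
Current account = 461.0 + 34.1 + 41.3 = 536.4
Financial account = -(536.4) = -536.4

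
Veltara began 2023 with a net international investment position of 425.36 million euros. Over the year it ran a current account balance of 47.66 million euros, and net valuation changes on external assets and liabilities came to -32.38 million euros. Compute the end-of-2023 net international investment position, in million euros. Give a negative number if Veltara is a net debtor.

Change in NIIP = current account + net valuation change = 47.66 + (-32.38) = 15.28
End-of-year NIIP = 425.36 + 15.28 = 440.64

440.64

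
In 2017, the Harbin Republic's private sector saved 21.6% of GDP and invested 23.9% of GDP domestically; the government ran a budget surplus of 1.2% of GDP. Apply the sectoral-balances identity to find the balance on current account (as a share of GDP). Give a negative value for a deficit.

-1.1

By the sectoral-balances identity, CA = (S_private - I) + (T - G).
Private balance = 21.6 - 23.9 = -2.3
Government balance (T - G) = 1.2
CA = -2.3 + 1.2 = -1.1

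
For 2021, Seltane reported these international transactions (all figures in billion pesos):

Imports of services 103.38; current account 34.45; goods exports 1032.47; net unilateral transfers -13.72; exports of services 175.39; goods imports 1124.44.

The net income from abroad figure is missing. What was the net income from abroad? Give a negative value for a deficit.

Current account = goods balance + services balance + net primary income + net secondary income
Sum of the known components = -33.68
Net income from abroad = CA - (known components) = 34.45 - (-33.68) = 68.13

68.13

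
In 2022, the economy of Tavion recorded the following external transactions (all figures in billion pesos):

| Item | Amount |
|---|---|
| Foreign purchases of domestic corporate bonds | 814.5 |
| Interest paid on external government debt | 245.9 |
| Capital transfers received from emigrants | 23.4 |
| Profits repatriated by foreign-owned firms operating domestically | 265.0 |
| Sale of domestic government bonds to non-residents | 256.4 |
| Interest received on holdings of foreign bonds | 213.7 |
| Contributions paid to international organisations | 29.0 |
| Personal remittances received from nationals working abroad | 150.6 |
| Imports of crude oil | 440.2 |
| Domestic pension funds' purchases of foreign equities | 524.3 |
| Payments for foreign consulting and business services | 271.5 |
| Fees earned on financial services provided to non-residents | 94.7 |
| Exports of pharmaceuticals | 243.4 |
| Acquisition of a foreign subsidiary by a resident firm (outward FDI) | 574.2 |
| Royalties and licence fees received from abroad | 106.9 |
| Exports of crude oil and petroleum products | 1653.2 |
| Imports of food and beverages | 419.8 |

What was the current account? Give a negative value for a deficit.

791.1

Goods: 243.4 + 1653.2 - 419.8 - 440.2 = 1036.6
Services: 106.9 + 94.7 - 271.5 = -69.9
Primary income: -245.9 - 265.0 + 213.7 = -297.2
Secondary income: 150.6 - 29.0 = 121.6
Current account = 1036.6 + (-69.9) + (-297.2) + 121.6 = 791.1
(Excluded from the current account — financial account: foreign purchases of domestic corporate bonds 814.5, sale of domestic government bonds to non-residents 256.4, domestic pension funds' purchases of foreign equities 524.3, acquisition of a foreign subsidiary by a resident firm (outward FDI) 574.2; capital account: capital transfers received from emigrants 23.4.)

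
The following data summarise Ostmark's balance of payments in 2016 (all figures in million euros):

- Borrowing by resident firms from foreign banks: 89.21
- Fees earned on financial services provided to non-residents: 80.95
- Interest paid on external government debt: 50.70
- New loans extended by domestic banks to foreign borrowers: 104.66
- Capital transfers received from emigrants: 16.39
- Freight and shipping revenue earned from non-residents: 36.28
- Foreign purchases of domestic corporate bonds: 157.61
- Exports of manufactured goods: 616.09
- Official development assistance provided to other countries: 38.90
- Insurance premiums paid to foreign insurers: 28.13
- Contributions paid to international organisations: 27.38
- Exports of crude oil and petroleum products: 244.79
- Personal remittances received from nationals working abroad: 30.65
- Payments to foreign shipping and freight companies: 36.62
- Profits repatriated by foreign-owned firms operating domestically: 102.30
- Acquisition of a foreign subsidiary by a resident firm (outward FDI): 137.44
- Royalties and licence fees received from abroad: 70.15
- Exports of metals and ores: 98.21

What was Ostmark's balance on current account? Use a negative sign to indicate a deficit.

Goods: 616.09 + 98.21 + 244.79 = 959.09
Services: 36.28 + 80.95 + 70.15 - 28.13 - 36.62 = 122.63
Primary income: -102.30 - 50.70 = -153.00
Secondary income: -38.90 + 30.65 - 27.38 = -35.63
Current account = 959.09 + 122.63 + (-153.00) + (-35.63) = 893.09
(Excluded from the current account — financial account: borrowing by resident firms from foreign banks 89.21, new loans extended by domestic banks to foreign borrowers 104.66, foreign purchases of domestic corporate bonds 157.61, acquisition of a foreign subsidiary by a resident firm (outward FDI) 137.44; capital account: capital transfers received from emigrants 16.39.)

893.09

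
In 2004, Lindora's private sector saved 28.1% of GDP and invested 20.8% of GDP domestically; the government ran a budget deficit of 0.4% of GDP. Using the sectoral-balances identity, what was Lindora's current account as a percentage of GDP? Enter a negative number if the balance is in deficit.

By the sectoral-balances identity, CA = (S_private - I) + (T - G).
Private balance = 28.1 - 20.8 = 7.3
Government balance (T - G) = -0.4
CA = 7.3 + (-0.4) = 6.9

6.9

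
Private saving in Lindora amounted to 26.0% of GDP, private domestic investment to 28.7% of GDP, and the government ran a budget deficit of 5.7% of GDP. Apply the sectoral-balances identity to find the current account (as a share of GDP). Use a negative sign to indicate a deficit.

By the sectoral-balances identity, CA = (S_private - I) + (T - G).
Private balance = 26.0 - 28.7 = -2.7
Government balance (T - G) = -5.7
CA = -2.7 + (-5.7) = -8.4

-8.4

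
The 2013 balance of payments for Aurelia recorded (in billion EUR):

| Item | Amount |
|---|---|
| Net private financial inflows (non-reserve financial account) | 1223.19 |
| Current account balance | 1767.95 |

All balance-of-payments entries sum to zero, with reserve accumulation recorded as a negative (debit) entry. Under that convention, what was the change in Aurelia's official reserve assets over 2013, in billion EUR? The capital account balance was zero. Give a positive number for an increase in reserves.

2991.14

Official reserve transactions balance = -(1767.95 + 1223.19) = -2991.14
An accumulation of reserves is recorded as a debit (negative entry), so the change in the stock of reserves is the negative of that balance.
Change in official reserves = -(-2991.14) = 2991.14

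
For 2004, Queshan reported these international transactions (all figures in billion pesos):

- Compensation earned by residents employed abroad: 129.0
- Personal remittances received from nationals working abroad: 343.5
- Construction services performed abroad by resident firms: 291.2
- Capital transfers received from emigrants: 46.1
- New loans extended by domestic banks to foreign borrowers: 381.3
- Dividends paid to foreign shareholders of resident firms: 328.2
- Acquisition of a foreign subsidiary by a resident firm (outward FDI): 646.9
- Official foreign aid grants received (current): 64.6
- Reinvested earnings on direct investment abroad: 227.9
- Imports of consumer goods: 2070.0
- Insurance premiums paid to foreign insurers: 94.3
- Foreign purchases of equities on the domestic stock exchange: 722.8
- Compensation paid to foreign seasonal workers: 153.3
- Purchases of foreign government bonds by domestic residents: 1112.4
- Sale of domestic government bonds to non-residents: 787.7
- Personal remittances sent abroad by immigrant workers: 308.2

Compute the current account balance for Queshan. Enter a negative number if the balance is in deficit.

Goods: -2070.0
Services: 291.2 - 94.3 = 196.9
Primary income: -153.3 + 227.9 + 129.0 - 328.2 = -124.6
Secondary income: -308.2 + 64.6 + 343.5 = 99.9
Current account = (-2070.0) + 196.9 + (-124.6) + 99.9 = -1897.8
(Excluded from the current account — capital account: capital transfers received from emigrants 46.1; financial account: new loans extended by domestic banks to foreign borrowers 381.3, acquisition of a foreign subsidiary by a resident firm (outward FDI) 646.9, foreign purchases of equities on the domestic stock exchange 722.8, purchases of foreign government bonds by domestic residents 1112.4, sale of domestic government bonds to non-residents 787.7.)

-1897.8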